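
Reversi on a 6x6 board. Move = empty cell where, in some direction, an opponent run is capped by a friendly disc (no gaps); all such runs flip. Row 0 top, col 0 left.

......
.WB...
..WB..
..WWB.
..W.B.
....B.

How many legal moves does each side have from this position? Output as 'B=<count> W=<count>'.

-- B to move --
(0,0): flips 3 -> legal
(0,1): no bracket -> illegal
(0,2): no bracket -> illegal
(1,0): flips 1 -> legal
(1,3): no bracket -> illegal
(2,0): no bracket -> illegal
(2,1): flips 1 -> legal
(2,4): no bracket -> illegal
(3,1): flips 2 -> legal
(4,1): flips 1 -> legal
(4,3): flips 1 -> legal
(5,1): no bracket -> illegal
(5,2): flips 3 -> legal
(5,3): no bracket -> illegal
B mobility = 7
-- W to move --
(0,1): no bracket -> illegal
(0,2): flips 1 -> legal
(0,3): no bracket -> illegal
(1,3): flips 2 -> legal
(1,4): flips 1 -> legal
(2,1): no bracket -> illegal
(2,4): flips 1 -> legal
(2,5): no bracket -> illegal
(3,5): flips 1 -> legal
(4,3): no bracket -> illegal
(4,5): no bracket -> illegal
(5,3): no bracket -> illegal
(5,5): flips 1 -> legal
W mobility = 6

Answer: B=7 W=6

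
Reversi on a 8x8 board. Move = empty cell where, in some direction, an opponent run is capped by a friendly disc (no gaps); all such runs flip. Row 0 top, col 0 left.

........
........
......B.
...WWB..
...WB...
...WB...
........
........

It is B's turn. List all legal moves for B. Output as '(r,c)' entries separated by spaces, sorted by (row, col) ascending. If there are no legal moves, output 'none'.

(2,2): flips 1 -> legal
(2,3): no bracket -> illegal
(2,4): flips 1 -> legal
(2,5): no bracket -> illegal
(3,2): flips 3 -> legal
(4,2): flips 1 -> legal
(4,5): no bracket -> illegal
(5,2): flips 1 -> legal
(6,2): flips 1 -> legal
(6,3): no bracket -> illegal
(6,4): no bracket -> illegal

Answer: (2,2) (2,4) (3,2) (4,2) (5,2) (6,2)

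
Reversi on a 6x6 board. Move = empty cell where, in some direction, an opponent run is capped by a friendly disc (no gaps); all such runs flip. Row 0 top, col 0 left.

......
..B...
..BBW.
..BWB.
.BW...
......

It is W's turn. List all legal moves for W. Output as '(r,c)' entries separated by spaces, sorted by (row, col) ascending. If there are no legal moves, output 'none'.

Answer: (0,2) (1,1) (1,3) (2,1) (3,1) (3,5) (4,0) (4,4)

Derivation:
(0,1): no bracket -> illegal
(0,2): flips 3 -> legal
(0,3): no bracket -> illegal
(1,1): flips 1 -> legal
(1,3): flips 1 -> legal
(1,4): no bracket -> illegal
(2,1): flips 2 -> legal
(2,5): no bracket -> illegal
(3,0): no bracket -> illegal
(3,1): flips 1 -> legal
(3,5): flips 1 -> legal
(4,0): flips 1 -> legal
(4,3): no bracket -> illegal
(4,4): flips 1 -> legal
(4,5): no bracket -> illegal
(5,0): no bracket -> illegal
(5,1): no bracket -> illegal
(5,2): no bracket -> illegal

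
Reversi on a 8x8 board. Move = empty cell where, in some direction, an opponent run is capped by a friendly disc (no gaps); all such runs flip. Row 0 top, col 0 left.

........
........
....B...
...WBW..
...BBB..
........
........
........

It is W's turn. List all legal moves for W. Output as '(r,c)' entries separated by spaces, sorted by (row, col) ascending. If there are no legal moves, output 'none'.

(1,3): flips 1 -> legal
(1,4): no bracket -> illegal
(1,5): flips 1 -> legal
(2,3): no bracket -> illegal
(2,5): no bracket -> illegal
(3,2): no bracket -> illegal
(3,6): no bracket -> illegal
(4,2): no bracket -> illegal
(4,6): no bracket -> illegal
(5,2): no bracket -> illegal
(5,3): flips 2 -> legal
(5,4): no bracket -> illegal
(5,5): flips 2 -> legal
(5,6): no bracket -> illegal

Answer: (1,3) (1,5) (5,3) (5,5)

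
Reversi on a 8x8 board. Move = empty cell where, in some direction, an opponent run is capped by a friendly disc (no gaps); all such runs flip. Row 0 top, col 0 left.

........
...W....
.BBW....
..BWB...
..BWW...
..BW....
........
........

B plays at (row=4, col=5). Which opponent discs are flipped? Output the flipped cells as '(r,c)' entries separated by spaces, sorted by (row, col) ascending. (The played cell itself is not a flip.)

Dir NW: first cell 'B' (not opp) -> no flip
Dir N: first cell '.' (not opp) -> no flip
Dir NE: first cell '.' (not opp) -> no flip
Dir W: opp run (4,4) (4,3) capped by B -> flip
Dir E: first cell '.' (not opp) -> no flip
Dir SW: first cell '.' (not opp) -> no flip
Dir S: first cell '.' (not opp) -> no flip
Dir SE: first cell '.' (not opp) -> no flip

Answer: (4,3) (4,4)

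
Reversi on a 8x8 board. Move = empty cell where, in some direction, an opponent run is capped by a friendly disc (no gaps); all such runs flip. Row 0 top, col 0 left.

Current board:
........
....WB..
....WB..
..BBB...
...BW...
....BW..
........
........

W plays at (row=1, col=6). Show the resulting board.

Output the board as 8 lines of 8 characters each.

Answer: ........
....WWW.
....WB..
..BBB...
...BW...
....BW..
........
........

Derivation:
Place W at (1,6); scan 8 dirs for brackets.
Dir NW: first cell '.' (not opp) -> no flip
Dir N: first cell '.' (not opp) -> no flip
Dir NE: first cell '.' (not opp) -> no flip
Dir W: opp run (1,5) capped by W -> flip
Dir E: first cell '.' (not opp) -> no flip
Dir SW: opp run (2,5) (3,4) (4,3), next='.' -> no flip
Dir S: first cell '.' (not opp) -> no flip
Dir SE: first cell '.' (not opp) -> no flip
All flips: (1,5)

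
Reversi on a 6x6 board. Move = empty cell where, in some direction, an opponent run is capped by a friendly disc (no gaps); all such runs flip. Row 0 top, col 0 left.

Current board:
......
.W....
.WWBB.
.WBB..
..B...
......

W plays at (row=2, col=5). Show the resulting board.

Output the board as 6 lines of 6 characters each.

Answer: ......
.W....
.WWWWW
.WBB..
..B...
......

Derivation:
Place W at (2,5); scan 8 dirs for brackets.
Dir NW: first cell '.' (not opp) -> no flip
Dir N: first cell '.' (not opp) -> no flip
Dir NE: edge -> no flip
Dir W: opp run (2,4) (2,3) capped by W -> flip
Dir E: edge -> no flip
Dir SW: first cell '.' (not opp) -> no flip
Dir S: first cell '.' (not opp) -> no flip
Dir SE: edge -> no flip
All flips: (2,3) (2,4)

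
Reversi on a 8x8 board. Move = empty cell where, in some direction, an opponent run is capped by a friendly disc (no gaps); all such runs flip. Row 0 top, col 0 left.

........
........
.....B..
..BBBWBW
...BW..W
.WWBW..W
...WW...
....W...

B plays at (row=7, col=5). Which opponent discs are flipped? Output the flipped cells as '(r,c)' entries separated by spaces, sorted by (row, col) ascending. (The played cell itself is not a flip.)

Answer: (6,4)

Derivation:
Dir NW: opp run (6,4) capped by B -> flip
Dir N: first cell '.' (not opp) -> no flip
Dir NE: first cell '.' (not opp) -> no flip
Dir W: opp run (7,4), next='.' -> no flip
Dir E: first cell '.' (not opp) -> no flip
Dir SW: edge -> no flip
Dir S: edge -> no flip
Dir SE: edge -> no flip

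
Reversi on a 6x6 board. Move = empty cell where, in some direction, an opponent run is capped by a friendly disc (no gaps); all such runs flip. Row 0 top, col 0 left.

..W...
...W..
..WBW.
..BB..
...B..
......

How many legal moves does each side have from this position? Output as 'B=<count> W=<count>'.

Answer: B=6 W=3

Derivation:
-- B to move --
(0,1): no bracket -> illegal
(0,3): flips 1 -> legal
(0,4): no bracket -> illegal
(1,1): flips 1 -> legal
(1,2): flips 1 -> legal
(1,4): no bracket -> illegal
(1,5): flips 1 -> legal
(2,1): flips 1 -> legal
(2,5): flips 1 -> legal
(3,1): no bracket -> illegal
(3,4): no bracket -> illegal
(3,5): no bracket -> illegal
B mobility = 6
-- W to move --
(1,2): no bracket -> illegal
(1,4): no bracket -> illegal
(2,1): no bracket -> illegal
(3,1): no bracket -> illegal
(3,4): no bracket -> illegal
(4,1): no bracket -> illegal
(4,2): flips 2 -> legal
(4,4): flips 1 -> legal
(5,2): no bracket -> illegal
(5,3): flips 3 -> legal
(5,4): no bracket -> illegal
W mobility = 3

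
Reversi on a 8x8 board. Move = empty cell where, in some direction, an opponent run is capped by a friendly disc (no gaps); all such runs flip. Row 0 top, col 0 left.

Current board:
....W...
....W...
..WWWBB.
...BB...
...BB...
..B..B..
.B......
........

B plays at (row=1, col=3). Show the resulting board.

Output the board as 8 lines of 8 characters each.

Answer: ....W...
...BW...
..WBWBB.
...BB...
...BB...
..B..B..
.B......
........

Derivation:
Place B at (1,3); scan 8 dirs for brackets.
Dir NW: first cell '.' (not opp) -> no flip
Dir N: first cell '.' (not opp) -> no flip
Dir NE: opp run (0,4), next=edge -> no flip
Dir W: first cell '.' (not opp) -> no flip
Dir E: opp run (1,4), next='.' -> no flip
Dir SW: opp run (2,2), next='.' -> no flip
Dir S: opp run (2,3) capped by B -> flip
Dir SE: opp run (2,4), next='.' -> no flip
All flips: (2,3)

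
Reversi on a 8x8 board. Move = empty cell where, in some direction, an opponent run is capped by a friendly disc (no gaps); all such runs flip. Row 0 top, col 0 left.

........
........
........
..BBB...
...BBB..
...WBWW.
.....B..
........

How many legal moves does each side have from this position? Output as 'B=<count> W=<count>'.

Answer: B=7 W=5

Derivation:
-- B to move --
(4,2): no bracket -> illegal
(4,6): no bracket -> illegal
(4,7): flips 1 -> legal
(5,2): flips 1 -> legal
(5,7): flips 2 -> legal
(6,2): flips 1 -> legal
(6,3): flips 1 -> legal
(6,4): no bracket -> illegal
(6,6): flips 1 -> legal
(6,7): flips 1 -> legal
B mobility = 7
-- W to move --
(2,1): no bracket -> illegal
(2,2): flips 2 -> legal
(2,3): flips 4 -> legal
(2,4): no bracket -> illegal
(2,5): no bracket -> illegal
(3,1): no bracket -> illegal
(3,5): flips 2 -> legal
(3,6): no bracket -> illegal
(4,1): no bracket -> illegal
(4,2): no bracket -> illegal
(4,6): no bracket -> illegal
(5,2): no bracket -> illegal
(6,3): no bracket -> illegal
(6,4): no bracket -> illegal
(6,6): no bracket -> illegal
(7,4): flips 1 -> legal
(7,5): flips 1 -> legal
(7,6): no bracket -> illegal
W mobility = 5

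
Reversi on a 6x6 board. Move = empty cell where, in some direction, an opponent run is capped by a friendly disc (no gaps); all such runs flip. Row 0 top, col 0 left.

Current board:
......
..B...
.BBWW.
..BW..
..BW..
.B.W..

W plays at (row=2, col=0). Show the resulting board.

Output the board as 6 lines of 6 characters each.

Answer: ......
..B...
WWWWW.
..BW..
..BW..
.B.W..

Derivation:
Place W at (2,0); scan 8 dirs for brackets.
Dir NW: edge -> no flip
Dir N: first cell '.' (not opp) -> no flip
Dir NE: first cell '.' (not opp) -> no flip
Dir W: edge -> no flip
Dir E: opp run (2,1) (2,2) capped by W -> flip
Dir SW: edge -> no flip
Dir S: first cell '.' (not opp) -> no flip
Dir SE: first cell '.' (not opp) -> no flip
All flips: (2,1) (2,2)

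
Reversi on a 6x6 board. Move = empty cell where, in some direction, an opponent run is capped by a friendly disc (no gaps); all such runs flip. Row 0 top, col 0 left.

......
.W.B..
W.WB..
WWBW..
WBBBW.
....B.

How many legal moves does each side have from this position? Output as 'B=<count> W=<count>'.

Answer: B=5 W=6

Derivation:
-- B to move --
(0,0): no bracket -> illegal
(0,1): no bracket -> illegal
(0,2): no bracket -> illegal
(1,0): no bracket -> illegal
(1,2): flips 1 -> legal
(2,1): flips 2 -> legal
(2,4): flips 1 -> legal
(3,4): flips 2 -> legal
(3,5): no bracket -> illegal
(4,5): flips 1 -> legal
(5,0): no bracket -> illegal
(5,1): no bracket -> illegal
(5,3): no bracket -> illegal
(5,5): no bracket -> illegal
B mobility = 5
-- W to move --
(0,2): no bracket -> illegal
(0,3): flips 2 -> legal
(0,4): flips 1 -> legal
(1,2): no bracket -> illegal
(1,4): no bracket -> illegal
(2,1): no bracket -> illegal
(2,4): flips 1 -> legal
(3,4): no bracket -> illegal
(4,5): no bracket -> illegal
(5,0): no bracket -> illegal
(5,1): flips 2 -> legal
(5,2): flips 3 -> legal
(5,3): flips 2 -> legal
(5,5): no bracket -> illegal
W mobility = 6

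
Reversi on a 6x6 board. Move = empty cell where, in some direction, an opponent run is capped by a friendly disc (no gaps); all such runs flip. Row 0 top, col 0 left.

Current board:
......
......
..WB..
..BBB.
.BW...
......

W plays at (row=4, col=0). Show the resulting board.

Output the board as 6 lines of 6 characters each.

Answer: ......
......
..WB..
..BBB.
WWW...
......

Derivation:
Place W at (4,0); scan 8 dirs for brackets.
Dir NW: edge -> no flip
Dir N: first cell '.' (not opp) -> no flip
Dir NE: first cell '.' (not opp) -> no flip
Dir W: edge -> no flip
Dir E: opp run (4,1) capped by W -> flip
Dir SW: edge -> no flip
Dir S: first cell '.' (not opp) -> no flip
Dir SE: first cell '.' (not opp) -> no flip
All flips: (4,1)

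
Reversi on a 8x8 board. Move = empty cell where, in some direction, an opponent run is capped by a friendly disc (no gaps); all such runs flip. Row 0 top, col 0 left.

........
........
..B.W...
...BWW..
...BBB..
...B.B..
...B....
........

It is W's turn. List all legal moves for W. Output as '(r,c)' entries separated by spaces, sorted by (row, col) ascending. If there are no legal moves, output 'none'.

(1,1): no bracket -> illegal
(1,2): no bracket -> illegal
(1,3): no bracket -> illegal
(2,1): no bracket -> illegal
(2,3): no bracket -> illegal
(3,1): no bracket -> illegal
(3,2): flips 1 -> legal
(3,6): no bracket -> illegal
(4,2): flips 1 -> legal
(4,6): no bracket -> illegal
(5,2): flips 1 -> legal
(5,4): flips 1 -> legal
(5,6): flips 1 -> legal
(6,2): flips 2 -> legal
(6,4): no bracket -> illegal
(6,5): flips 2 -> legal
(6,6): no bracket -> illegal
(7,2): no bracket -> illegal
(7,3): no bracket -> illegal
(7,4): no bracket -> illegal

Answer: (3,2) (4,2) (5,2) (5,4) (5,6) (6,2) (6,5)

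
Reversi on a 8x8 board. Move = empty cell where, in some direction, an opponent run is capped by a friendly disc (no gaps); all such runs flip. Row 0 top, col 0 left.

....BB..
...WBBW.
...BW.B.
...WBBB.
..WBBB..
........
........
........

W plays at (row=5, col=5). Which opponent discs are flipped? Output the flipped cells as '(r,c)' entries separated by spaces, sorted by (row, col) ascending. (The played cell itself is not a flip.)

Answer: (4,4)

Derivation:
Dir NW: opp run (4,4) capped by W -> flip
Dir N: opp run (4,5) (3,5), next='.' -> no flip
Dir NE: first cell '.' (not opp) -> no flip
Dir W: first cell '.' (not opp) -> no flip
Dir E: first cell '.' (not opp) -> no flip
Dir SW: first cell '.' (not opp) -> no flip
Dir S: first cell '.' (not opp) -> no flip
Dir SE: first cell '.' (not opp) -> no flip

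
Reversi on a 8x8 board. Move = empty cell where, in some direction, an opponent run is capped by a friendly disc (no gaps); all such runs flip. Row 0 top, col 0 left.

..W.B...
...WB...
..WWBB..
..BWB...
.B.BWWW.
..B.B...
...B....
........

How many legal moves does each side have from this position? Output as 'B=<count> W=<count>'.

Answer: B=8 W=10

Derivation:
-- B to move --
(0,1): no bracket -> illegal
(0,3): flips 3 -> legal
(1,1): no bracket -> illegal
(1,2): flips 3 -> legal
(2,1): flips 2 -> legal
(3,1): flips 2 -> legal
(3,5): no bracket -> illegal
(3,6): flips 1 -> legal
(3,7): no bracket -> illegal
(4,2): flips 1 -> legal
(4,7): flips 3 -> legal
(5,3): no bracket -> illegal
(5,5): no bracket -> illegal
(5,6): flips 1 -> legal
(5,7): no bracket -> illegal
B mobility = 8
-- W to move --
(0,3): no bracket -> illegal
(0,5): flips 1 -> legal
(1,5): flips 2 -> legal
(1,6): no bracket -> illegal
(2,1): no bracket -> illegal
(2,6): flips 2 -> legal
(3,0): no bracket -> illegal
(3,1): flips 1 -> legal
(3,5): flips 2 -> legal
(3,6): no bracket -> illegal
(4,0): no bracket -> illegal
(4,2): flips 2 -> legal
(5,0): flips 2 -> legal
(5,1): no bracket -> illegal
(5,3): flips 1 -> legal
(5,5): no bracket -> illegal
(6,1): no bracket -> illegal
(6,2): no bracket -> illegal
(6,4): flips 1 -> legal
(6,5): no bracket -> illegal
(7,2): flips 2 -> legal
(7,3): no bracket -> illegal
(7,4): no bracket -> illegal
W mobility = 10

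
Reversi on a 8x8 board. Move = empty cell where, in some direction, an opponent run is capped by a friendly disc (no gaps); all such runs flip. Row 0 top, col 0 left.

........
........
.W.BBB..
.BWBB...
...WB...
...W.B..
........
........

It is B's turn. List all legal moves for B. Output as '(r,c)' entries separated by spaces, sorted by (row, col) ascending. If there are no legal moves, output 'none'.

(1,0): no bracket -> illegal
(1,1): flips 1 -> legal
(1,2): no bracket -> illegal
(2,0): no bracket -> illegal
(2,2): no bracket -> illegal
(3,0): no bracket -> illegal
(4,1): flips 1 -> legal
(4,2): flips 1 -> legal
(5,2): flips 1 -> legal
(5,4): no bracket -> illegal
(6,2): flips 1 -> legal
(6,3): flips 2 -> legal
(6,4): no bracket -> illegal

Answer: (1,1) (4,1) (4,2) (5,2) (6,2) (6,3)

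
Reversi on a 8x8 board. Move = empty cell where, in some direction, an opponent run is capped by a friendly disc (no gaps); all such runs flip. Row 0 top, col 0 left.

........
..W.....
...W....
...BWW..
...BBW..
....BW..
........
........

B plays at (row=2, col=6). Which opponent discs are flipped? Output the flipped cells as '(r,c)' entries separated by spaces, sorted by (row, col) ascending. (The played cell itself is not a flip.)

Answer: (3,5)

Derivation:
Dir NW: first cell '.' (not opp) -> no flip
Dir N: first cell '.' (not opp) -> no flip
Dir NE: first cell '.' (not opp) -> no flip
Dir W: first cell '.' (not opp) -> no flip
Dir E: first cell '.' (not opp) -> no flip
Dir SW: opp run (3,5) capped by B -> flip
Dir S: first cell '.' (not opp) -> no flip
Dir SE: first cell '.' (not opp) -> no flip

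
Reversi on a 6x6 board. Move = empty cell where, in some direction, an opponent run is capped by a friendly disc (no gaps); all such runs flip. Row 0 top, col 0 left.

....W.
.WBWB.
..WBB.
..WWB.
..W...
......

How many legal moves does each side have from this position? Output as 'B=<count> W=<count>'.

-- B to move --
(0,0): no bracket -> illegal
(0,1): no bracket -> illegal
(0,2): flips 1 -> legal
(0,3): flips 1 -> legal
(0,5): no bracket -> illegal
(1,0): flips 1 -> legal
(1,5): no bracket -> illegal
(2,0): no bracket -> illegal
(2,1): flips 1 -> legal
(3,1): flips 2 -> legal
(4,1): flips 1 -> legal
(4,3): flips 1 -> legal
(4,4): no bracket -> illegal
(5,1): flips 2 -> legal
(5,2): flips 3 -> legal
(5,3): no bracket -> illegal
B mobility = 9
-- W to move --
(0,1): no bracket -> illegal
(0,2): flips 1 -> legal
(0,3): no bracket -> illegal
(0,5): flips 2 -> legal
(1,5): flips 2 -> legal
(2,1): no bracket -> illegal
(2,5): flips 2 -> legal
(3,5): flips 2 -> legal
(4,3): no bracket -> illegal
(4,4): flips 3 -> legal
(4,5): no bracket -> illegal
W mobility = 6

Answer: B=9 W=6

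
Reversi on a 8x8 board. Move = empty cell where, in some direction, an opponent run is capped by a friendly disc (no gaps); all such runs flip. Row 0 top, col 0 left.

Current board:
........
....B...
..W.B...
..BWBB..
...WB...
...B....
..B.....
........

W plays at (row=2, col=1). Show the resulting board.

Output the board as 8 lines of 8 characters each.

Answer: ........
....B...
.WW.B...
..WWBB..
...WB...
...B....
..B.....
........

Derivation:
Place W at (2,1); scan 8 dirs for brackets.
Dir NW: first cell '.' (not opp) -> no flip
Dir N: first cell '.' (not opp) -> no flip
Dir NE: first cell '.' (not opp) -> no flip
Dir W: first cell '.' (not opp) -> no flip
Dir E: first cell 'W' (not opp) -> no flip
Dir SW: first cell '.' (not opp) -> no flip
Dir S: first cell '.' (not opp) -> no flip
Dir SE: opp run (3,2) capped by W -> flip
All flips: (3,2)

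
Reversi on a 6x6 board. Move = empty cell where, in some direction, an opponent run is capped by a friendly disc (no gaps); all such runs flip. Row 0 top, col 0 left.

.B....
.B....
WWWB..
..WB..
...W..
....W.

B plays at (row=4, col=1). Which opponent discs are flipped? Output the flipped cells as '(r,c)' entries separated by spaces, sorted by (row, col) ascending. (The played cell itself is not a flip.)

Answer: (3,2)

Derivation:
Dir NW: first cell '.' (not opp) -> no flip
Dir N: first cell '.' (not opp) -> no flip
Dir NE: opp run (3,2) capped by B -> flip
Dir W: first cell '.' (not opp) -> no flip
Dir E: first cell '.' (not opp) -> no flip
Dir SW: first cell '.' (not opp) -> no flip
Dir S: first cell '.' (not opp) -> no flip
Dir SE: first cell '.' (not opp) -> no flip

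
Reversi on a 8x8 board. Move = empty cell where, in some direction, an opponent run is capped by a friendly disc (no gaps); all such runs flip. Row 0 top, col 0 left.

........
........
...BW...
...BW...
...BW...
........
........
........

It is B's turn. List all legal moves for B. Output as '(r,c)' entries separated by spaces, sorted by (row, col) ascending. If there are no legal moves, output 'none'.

Answer: (1,5) (2,5) (3,5) (4,5) (5,5)

Derivation:
(1,3): no bracket -> illegal
(1,4): no bracket -> illegal
(1,5): flips 1 -> legal
(2,5): flips 2 -> legal
(3,5): flips 1 -> legal
(4,5): flips 2 -> legal
(5,3): no bracket -> illegal
(5,4): no bracket -> illegal
(5,5): flips 1 -> legal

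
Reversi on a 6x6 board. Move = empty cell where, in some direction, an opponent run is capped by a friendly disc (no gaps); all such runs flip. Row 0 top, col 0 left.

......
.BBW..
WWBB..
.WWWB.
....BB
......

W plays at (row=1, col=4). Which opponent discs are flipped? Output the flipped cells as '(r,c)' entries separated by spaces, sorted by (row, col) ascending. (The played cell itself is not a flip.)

Answer: (2,3)

Derivation:
Dir NW: first cell '.' (not opp) -> no flip
Dir N: first cell '.' (not opp) -> no flip
Dir NE: first cell '.' (not opp) -> no flip
Dir W: first cell 'W' (not opp) -> no flip
Dir E: first cell '.' (not opp) -> no flip
Dir SW: opp run (2,3) capped by W -> flip
Dir S: first cell '.' (not opp) -> no flip
Dir SE: first cell '.' (not opp) -> no flip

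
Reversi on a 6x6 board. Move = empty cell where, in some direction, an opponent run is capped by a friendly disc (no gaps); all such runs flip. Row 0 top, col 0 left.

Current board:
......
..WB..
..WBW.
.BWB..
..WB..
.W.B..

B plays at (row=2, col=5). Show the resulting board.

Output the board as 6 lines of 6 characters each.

Answer: ......
..WB..
..WBBB
.BWB..
..WB..
.W.B..

Derivation:
Place B at (2,5); scan 8 dirs for brackets.
Dir NW: first cell '.' (not opp) -> no flip
Dir N: first cell '.' (not opp) -> no flip
Dir NE: edge -> no flip
Dir W: opp run (2,4) capped by B -> flip
Dir E: edge -> no flip
Dir SW: first cell '.' (not opp) -> no flip
Dir S: first cell '.' (not opp) -> no flip
Dir SE: edge -> no flip
All flips: (2,4)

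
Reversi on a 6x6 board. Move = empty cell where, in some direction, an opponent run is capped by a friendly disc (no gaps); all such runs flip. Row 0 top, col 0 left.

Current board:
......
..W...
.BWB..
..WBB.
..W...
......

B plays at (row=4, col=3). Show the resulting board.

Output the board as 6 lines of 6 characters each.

Place B at (4,3); scan 8 dirs for brackets.
Dir NW: opp run (3,2) capped by B -> flip
Dir N: first cell 'B' (not opp) -> no flip
Dir NE: first cell 'B' (not opp) -> no flip
Dir W: opp run (4,2), next='.' -> no flip
Dir E: first cell '.' (not opp) -> no flip
Dir SW: first cell '.' (not opp) -> no flip
Dir S: first cell '.' (not opp) -> no flip
Dir SE: first cell '.' (not opp) -> no flip
All flips: (3,2)

Answer: ......
..W...
.BWB..
..BBB.
..WB..
......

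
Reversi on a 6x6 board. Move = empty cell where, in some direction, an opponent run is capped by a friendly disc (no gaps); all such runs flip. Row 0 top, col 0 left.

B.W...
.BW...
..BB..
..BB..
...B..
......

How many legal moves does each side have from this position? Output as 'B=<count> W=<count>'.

Answer: B=2 W=4

Derivation:
-- B to move --
(0,1): flips 1 -> legal
(0,3): no bracket -> illegal
(1,3): flips 1 -> legal
(2,1): no bracket -> illegal
B mobility = 2
-- W to move --
(0,1): no bracket -> illegal
(1,0): flips 1 -> legal
(1,3): no bracket -> illegal
(1,4): no bracket -> illegal
(2,0): flips 1 -> legal
(2,1): no bracket -> illegal
(2,4): no bracket -> illegal
(3,1): no bracket -> illegal
(3,4): flips 1 -> legal
(4,1): no bracket -> illegal
(4,2): flips 2 -> legal
(4,4): no bracket -> illegal
(5,2): no bracket -> illegal
(5,3): no bracket -> illegal
(5,4): no bracket -> illegal
W mobility = 4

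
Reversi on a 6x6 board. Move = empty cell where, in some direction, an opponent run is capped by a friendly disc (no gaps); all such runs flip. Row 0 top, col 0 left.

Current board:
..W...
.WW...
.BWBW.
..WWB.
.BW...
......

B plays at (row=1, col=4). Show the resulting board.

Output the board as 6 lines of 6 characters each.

Place B at (1,4); scan 8 dirs for brackets.
Dir NW: first cell '.' (not opp) -> no flip
Dir N: first cell '.' (not opp) -> no flip
Dir NE: first cell '.' (not opp) -> no flip
Dir W: first cell '.' (not opp) -> no flip
Dir E: first cell '.' (not opp) -> no flip
Dir SW: first cell 'B' (not opp) -> no flip
Dir S: opp run (2,4) capped by B -> flip
Dir SE: first cell '.' (not opp) -> no flip
All flips: (2,4)

Answer: ..W...
.WW.B.
.BWBB.
..WWB.
.BW...
......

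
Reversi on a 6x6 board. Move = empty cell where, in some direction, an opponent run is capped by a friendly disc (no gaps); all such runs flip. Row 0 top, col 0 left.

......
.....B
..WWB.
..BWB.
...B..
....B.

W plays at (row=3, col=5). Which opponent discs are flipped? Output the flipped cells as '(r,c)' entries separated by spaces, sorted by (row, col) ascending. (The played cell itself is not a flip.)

Dir NW: opp run (2,4), next='.' -> no flip
Dir N: first cell '.' (not opp) -> no flip
Dir NE: edge -> no flip
Dir W: opp run (3,4) capped by W -> flip
Dir E: edge -> no flip
Dir SW: first cell '.' (not opp) -> no flip
Dir S: first cell '.' (not opp) -> no flip
Dir SE: edge -> no flip

Answer: (3,4)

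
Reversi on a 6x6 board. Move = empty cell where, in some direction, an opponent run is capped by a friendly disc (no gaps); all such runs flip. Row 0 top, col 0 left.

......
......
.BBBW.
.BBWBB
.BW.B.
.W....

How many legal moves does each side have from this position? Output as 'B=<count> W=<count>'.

-- B to move --
(1,3): flips 1 -> legal
(1,4): flips 1 -> legal
(1,5): no bracket -> illegal
(2,5): flips 1 -> legal
(4,0): no bracket -> illegal
(4,3): flips 2 -> legal
(5,0): no bracket -> illegal
(5,2): flips 1 -> legal
(5,3): flips 1 -> legal
B mobility = 6
-- W to move --
(1,0): no bracket -> illegal
(1,1): flips 4 -> legal
(1,2): flips 2 -> legal
(1,3): flips 1 -> legal
(1,4): no bracket -> illegal
(2,0): flips 4 -> legal
(2,5): no bracket -> illegal
(3,0): flips 2 -> legal
(4,0): flips 1 -> legal
(4,3): no bracket -> illegal
(4,5): no bracket -> illegal
(5,0): no bracket -> illegal
(5,2): no bracket -> illegal
(5,3): no bracket -> illegal
(5,4): flips 2 -> legal
(5,5): flips 1 -> legal
W mobility = 8

Answer: B=6 W=8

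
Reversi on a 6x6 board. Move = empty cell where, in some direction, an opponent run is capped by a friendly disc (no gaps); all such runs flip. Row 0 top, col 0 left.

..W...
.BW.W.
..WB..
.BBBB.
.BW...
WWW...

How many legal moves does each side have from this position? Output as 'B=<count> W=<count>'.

-- B to move --
(0,1): flips 1 -> legal
(0,3): no bracket -> illegal
(0,4): no bracket -> illegal
(0,5): flips 1 -> legal
(1,3): flips 2 -> legal
(1,5): no bracket -> illegal
(2,1): flips 1 -> legal
(2,4): no bracket -> illegal
(2,5): no bracket -> illegal
(4,0): no bracket -> illegal
(4,3): flips 1 -> legal
(5,3): flips 1 -> legal
B mobility = 6
-- W to move --
(0,0): flips 1 -> legal
(0,1): no bracket -> illegal
(1,0): flips 1 -> legal
(1,3): no bracket -> illegal
(2,0): flips 2 -> legal
(2,1): flips 2 -> legal
(2,4): flips 2 -> legal
(2,5): no bracket -> illegal
(3,0): flips 1 -> legal
(3,5): no bracket -> illegal
(4,0): flips 2 -> legal
(4,3): no bracket -> illegal
(4,4): flips 1 -> legal
(4,5): flips 2 -> legal
W mobility = 9

Answer: B=6 W=9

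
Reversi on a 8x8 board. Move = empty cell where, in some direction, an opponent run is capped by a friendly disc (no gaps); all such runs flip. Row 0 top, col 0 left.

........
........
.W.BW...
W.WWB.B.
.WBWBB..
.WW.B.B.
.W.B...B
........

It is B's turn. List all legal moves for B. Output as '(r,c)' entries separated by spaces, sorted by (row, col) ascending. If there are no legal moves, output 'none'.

Answer: (1,0) (1,4) (1,5) (2,2) (2,5) (3,1) (4,0) (5,0) (5,3) (6,0) (6,2) (7,0)

Derivation:
(1,0): flips 3 -> legal
(1,1): no bracket -> illegal
(1,2): no bracket -> illegal
(1,3): no bracket -> illegal
(1,4): flips 1 -> legal
(1,5): flips 2 -> legal
(2,0): no bracket -> illegal
(2,2): flips 2 -> legal
(2,5): flips 1 -> legal
(3,1): flips 2 -> legal
(3,5): no bracket -> illegal
(4,0): flips 1 -> legal
(5,0): flips 2 -> legal
(5,3): flips 2 -> legal
(6,0): flips 1 -> legal
(6,2): flips 1 -> legal
(7,0): flips 3 -> legal
(7,1): no bracket -> illegal
(7,2): no bracket -> illegal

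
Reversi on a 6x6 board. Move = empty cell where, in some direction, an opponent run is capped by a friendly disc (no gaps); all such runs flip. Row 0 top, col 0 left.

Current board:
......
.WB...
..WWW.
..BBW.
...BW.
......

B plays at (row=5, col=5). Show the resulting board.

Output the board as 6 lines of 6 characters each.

Place B at (5,5); scan 8 dirs for brackets.
Dir NW: opp run (4,4) capped by B -> flip
Dir N: first cell '.' (not opp) -> no flip
Dir NE: edge -> no flip
Dir W: first cell '.' (not opp) -> no flip
Dir E: edge -> no flip
Dir SW: edge -> no flip
Dir S: edge -> no flip
Dir SE: edge -> no flip
All flips: (4,4)

Answer: ......
.WB...
..WWW.
..BBW.
...BB.
.....B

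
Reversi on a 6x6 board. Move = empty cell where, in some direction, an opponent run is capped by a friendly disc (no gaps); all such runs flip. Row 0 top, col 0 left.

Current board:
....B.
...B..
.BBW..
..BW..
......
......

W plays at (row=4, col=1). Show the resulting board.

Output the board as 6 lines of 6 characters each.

Answer: ....B.
...B..
.BBW..
..WW..
.W....
......

Derivation:
Place W at (4,1); scan 8 dirs for brackets.
Dir NW: first cell '.' (not opp) -> no flip
Dir N: first cell '.' (not opp) -> no flip
Dir NE: opp run (3,2) capped by W -> flip
Dir W: first cell '.' (not opp) -> no flip
Dir E: first cell '.' (not opp) -> no flip
Dir SW: first cell '.' (not opp) -> no flip
Dir S: first cell '.' (not opp) -> no flip
Dir SE: first cell '.' (not opp) -> no flip
All flips: (3,2)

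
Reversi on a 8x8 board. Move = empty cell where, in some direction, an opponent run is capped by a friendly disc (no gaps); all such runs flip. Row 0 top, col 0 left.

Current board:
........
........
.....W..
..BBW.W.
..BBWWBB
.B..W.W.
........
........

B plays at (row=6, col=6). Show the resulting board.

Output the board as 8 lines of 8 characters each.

Answer: ........
........
.....W..
..BBW.W.
..BBWWBB
.B..W.B.
......B.
........

Derivation:
Place B at (6,6); scan 8 dirs for brackets.
Dir NW: first cell '.' (not opp) -> no flip
Dir N: opp run (5,6) capped by B -> flip
Dir NE: first cell '.' (not opp) -> no flip
Dir W: first cell '.' (not opp) -> no flip
Dir E: first cell '.' (not opp) -> no flip
Dir SW: first cell '.' (not opp) -> no flip
Dir S: first cell '.' (not opp) -> no flip
Dir SE: first cell '.' (not opp) -> no flip
All flips: (5,6)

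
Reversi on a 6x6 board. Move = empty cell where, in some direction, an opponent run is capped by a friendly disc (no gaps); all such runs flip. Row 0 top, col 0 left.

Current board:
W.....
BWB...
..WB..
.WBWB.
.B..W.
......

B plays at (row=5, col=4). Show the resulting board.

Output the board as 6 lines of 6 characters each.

Place B at (5,4); scan 8 dirs for brackets.
Dir NW: first cell '.' (not opp) -> no flip
Dir N: opp run (4,4) capped by B -> flip
Dir NE: first cell '.' (not opp) -> no flip
Dir W: first cell '.' (not opp) -> no flip
Dir E: first cell '.' (not opp) -> no flip
Dir SW: edge -> no flip
Dir S: edge -> no flip
Dir SE: edge -> no flip
All flips: (4,4)

Answer: W.....
BWB...
..WB..
.WBWB.
.B..B.
....B.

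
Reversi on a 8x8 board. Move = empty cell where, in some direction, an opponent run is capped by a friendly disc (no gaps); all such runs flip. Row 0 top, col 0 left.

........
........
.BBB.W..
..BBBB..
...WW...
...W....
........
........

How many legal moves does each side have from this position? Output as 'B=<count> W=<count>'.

Answer: B=7 W=6

Derivation:
-- B to move --
(1,4): no bracket -> illegal
(1,5): flips 1 -> legal
(1,6): flips 1 -> legal
(2,4): no bracket -> illegal
(2,6): no bracket -> illegal
(3,6): no bracket -> illegal
(4,2): no bracket -> illegal
(4,5): no bracket -> illegal
(5,2): flips 1 -> legal
(5,4): flips 2 -> legal
(5,5): flips 1 -> legal
(6,2): flips 2 -> legal
(6,3): flips 2 -> legal
(6,4): no bracket -> illegal
B mobility = 7
-- W to move --
(1,0): flips 2 -> legal
(1,1): flips 2 -> legal
(1,2): no bracket -> illegal
(1,3): flips 2 -> legal
(1,4): no bracket -> illegal
(2,0): no bracket -> illegal
(2,4): flips 1 -> legal
(2,6): flips 1 -> legal
(3,0): no bracket -> illegal
(3,1): no bracket -> illegal
(3,6): no bracket -> illegal
(4,1): no bracket -> illegal
(4,2): no bracket -> illegal
(4,5): flips 1 -> legal
(4,6): no bracket -> illegal
W mobility = 6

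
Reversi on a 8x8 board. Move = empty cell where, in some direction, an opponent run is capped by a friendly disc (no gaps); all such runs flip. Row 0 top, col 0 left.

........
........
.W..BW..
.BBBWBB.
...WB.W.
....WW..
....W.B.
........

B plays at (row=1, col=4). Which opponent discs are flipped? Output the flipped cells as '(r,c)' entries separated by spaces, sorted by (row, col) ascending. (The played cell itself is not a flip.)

Answer: (2,5)

Derivation:
Dir NW: first cell '.' (not opp) -> no flip
Dir N: first cell '.' (not opp) -> no flip
Dir NE: first cell '.' (not opp) -> no flip
Dir W: first cell '.' (not opp) -> no flip
Dir E: first cell '.' (not opp) -> no flip
Dir SW: first cell '.' (not opp) -> no flip
Dir S: first cell 'B' (not opp) -> no flip
Dir SE: opp run (2,5) capped by B -> flip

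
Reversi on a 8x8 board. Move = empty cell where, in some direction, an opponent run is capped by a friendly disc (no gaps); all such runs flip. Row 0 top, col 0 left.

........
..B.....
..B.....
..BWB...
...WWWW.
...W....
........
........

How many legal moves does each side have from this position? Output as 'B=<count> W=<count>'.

-- B to move --
(2,3): no bracket -> illegal
(2,4): no bracket -> illegal
(3,5): no bracket -> illegal
(3,6): no bracket -> illegal
(3,7): no bracket -> illegal
(4,2): no bracket -> illegal
(4,7): no bracket -> illegal
(5,2): flips 1 -> legal
(5,4): flips 2 -> legal
(5,5): flips 2 -> legal
(5,6): flips 1 -> legal
(5,7): no bracket -> illegal
(6,2): no bracket -> illegal
(6,3): no bracket -> illegal
(6,4): no bracket -> illegal
B mobility = 4
-- W to move --
(0,1): no bracket -> illegal
(0,2): no bracket -> illegal
(0,3): no bracket -> illegal
(1,1): flips 1 -> legal
(1,3): no bracket -> illegal
(2,1): flips 1 -> legal
(2,3): flips 1 -> legal
(2,4): flips 1 -> legal
(2,5): flips 1 -> legal
(3,1): flips 1 -> legal
(3,5): flips 1 -> legal
(4,1): no bracket -> illegal
(4,2): no bracket -> illegal
W mobility = 7

Answer: B=4 W=7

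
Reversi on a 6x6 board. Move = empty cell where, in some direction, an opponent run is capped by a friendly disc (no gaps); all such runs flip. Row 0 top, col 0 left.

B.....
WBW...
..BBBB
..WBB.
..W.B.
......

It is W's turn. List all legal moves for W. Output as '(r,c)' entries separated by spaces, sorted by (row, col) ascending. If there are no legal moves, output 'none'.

Answer: (1,4) (1,5) (3,5) (4,5)

Derivation:
(0,1): no bracket -> illegal
(0,2): no bracket -> illegal
(1,3): no bracket -> illegal
(1,4): flips 1 -> legal
(1,5): flips 2 -> legal
(2,0): no bracket -> illegal
(2,1): no bracket -> illegal
(3,1): no bracket -> illegal
(3,5): flips 2 -> legal
(4,3): no bracket -> illegal
(4,5): flips 2 -> legal
(5,3): no bracket -> illegal
(5,4): no bracket -> illegal
(5,5): no bracket -> illegal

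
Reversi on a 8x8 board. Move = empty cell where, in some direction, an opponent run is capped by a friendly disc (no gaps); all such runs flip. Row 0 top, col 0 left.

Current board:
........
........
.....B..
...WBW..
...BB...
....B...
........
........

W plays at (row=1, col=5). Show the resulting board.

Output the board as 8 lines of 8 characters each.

Place W at (1,5); scan 8 dirs for brackets.
Dir NW: first cell '.' (not opp) -> no flip
Dir N: first cell '.' (not opp) -> no flip
Dir NE: first cell '.' (not opp) -> no flip
Dir W: first cell '.' (not opp) -> no flip
Dir E: first cell '.' (not opp) -> no flip
Dir SW: first cell '.' (not opp) -> no flip
Dir S: opp run (2,5) capped by W -> flip
Dir SE: first cell '.' (not opp) -> no flip
All flips: (2,5)

Answer: ........
.....W..
.....W..
...WBW..
...BB...
....B...
........
........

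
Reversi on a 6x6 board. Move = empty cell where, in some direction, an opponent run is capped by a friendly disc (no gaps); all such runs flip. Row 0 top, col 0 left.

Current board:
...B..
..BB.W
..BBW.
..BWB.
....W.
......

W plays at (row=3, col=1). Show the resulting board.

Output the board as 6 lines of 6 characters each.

Place W at (3,1); scan 8 dirs for brackets.
Dir NW: first cell '.' (not opp) -> no flip
Dir N: first cell '.' (not opp) -> no flip
Dir NE: opp run (2,2) (1,3), next='.' -> no flip
Dir W: first cell '.' (not opp) -> no flip
Dir E: opp run (3,2) capped by W -> flip
Dir SW: first cell '.' (not opp) -> no flip
Dir S: first cell '.' (not opp) -> no flip
Dir SE: first cell '.' (not opp) -> no flip
All flips: (3,2)

Answer: ...B..
..BB.W
..BBW.
.WWWB.
....W.
......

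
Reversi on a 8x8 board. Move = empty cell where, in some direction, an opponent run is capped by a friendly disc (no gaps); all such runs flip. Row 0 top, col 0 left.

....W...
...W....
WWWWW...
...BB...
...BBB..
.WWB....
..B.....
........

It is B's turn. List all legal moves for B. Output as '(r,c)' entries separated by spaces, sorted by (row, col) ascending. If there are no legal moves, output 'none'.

Answer: (0,3) (1,1) (1,2) (1,4) (1,5) (4,0) (4,2) (5,0) (6,1)

Derivation:
(0,2): no bracket -> illegal
(0,3): flips 2 -> legal
(0,5): no bracket -> illegal
(1,0): no bracket -> illegal
(1,1): flips 1 -> legal
(1,2): flips 1 -> legal
(1,4): flips 1 -> legal
(1,5): flips 1 -> legal
(2,5): no bracket -> illegal
(3,0): no bracket -> illegal
(3,1): no bracket -> illegal
(3,2): no bracket -> illegal
(3,5): no bracket -> illegal
(4,0): flips 1 -> legal
(4,1): no bracket -> illegal
(4,2): flips 1 -> legal
(5,0): flips 2 -> legal
(6,0): no bracket -> illegal
(6,1): flips 1 -> legal
(6,3): no bracket -> illegal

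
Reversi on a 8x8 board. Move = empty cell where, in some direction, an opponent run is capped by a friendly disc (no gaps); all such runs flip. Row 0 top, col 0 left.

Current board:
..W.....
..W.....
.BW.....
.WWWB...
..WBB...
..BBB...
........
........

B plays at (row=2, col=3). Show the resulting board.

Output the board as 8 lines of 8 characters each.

Place B at (2,3); scan 8 dirs for brackets.
Dir NW: opp run (1,2), next='.' -> no flip
Dir N: first cell '.' (not opp) -> no flip
Dir NE: first cell '.' (not opp) -> no flip
Dir W: opp run (2,2) capped by B -> flip
Dir E: first cell '.' (not opp) -> no flip
Dir SW: opp run (3,2), next='.' -> no flip
Dir S: opp run (3,3) capped by B -> flip
Dir SE: first cell 'B' (not opp) -> no flip
All flips: (2,2) (3,3)

Answer: ..W.....
..W.....
.BBB....
.WWBB...
..WBB...
..BBB...
........
........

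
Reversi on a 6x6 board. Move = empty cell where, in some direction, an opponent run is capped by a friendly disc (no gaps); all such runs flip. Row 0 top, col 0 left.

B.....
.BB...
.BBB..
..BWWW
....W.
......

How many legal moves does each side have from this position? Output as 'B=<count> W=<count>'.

Answer: B=3 W=3

Derivation:
-- B to move --
(2,4): no bracket -> illegal
(2,5): no bracket -> illegal
(4,2): no bracket -> illegal
(4,3): flips 1 -> legal
(4,5): flips 1 -> legal
(5,3): no bracket -> illegal
(5,4): no bracket -> illegal
(5,5): flips 2 -> legal
B mobility = 3
-- W to move --
(0,1): flips 2 -> legal
(0,2): no bracket -> illegal
(0,3): no bracket -> illegal
(1,0): no bracket -> illegal
(1,3): flips 1 -> legal
(1,4): no bracket -> illegal
(2,0): no bracket -> illegal
(2,4): no bracket -> illegal
(3,0): no bracket -> illegal
(3,1): flips 1 -> legal
(4,1): no bracket -> illegal
(4,2): no bracket -> illegal
(4,3): no bracket -> illegal
W mobility = 3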